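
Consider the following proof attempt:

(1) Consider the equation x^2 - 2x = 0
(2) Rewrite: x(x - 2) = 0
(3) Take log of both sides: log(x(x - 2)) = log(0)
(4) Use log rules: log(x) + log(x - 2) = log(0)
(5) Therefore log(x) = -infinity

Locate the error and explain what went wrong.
Step 3: Take log of both sides: log(x(x - 2)) = log(0)

Step 3 takes the logarithm of both sides, resulting in log(0) on the right side. The logarithm is only defined for positive numbers; log(0) is undefined (approaches negative infinity). This operation is invalid.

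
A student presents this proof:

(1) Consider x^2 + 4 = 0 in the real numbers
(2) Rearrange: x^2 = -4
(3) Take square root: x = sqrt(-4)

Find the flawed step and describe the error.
Step 3: Take square root: x = sqrt(-4)

Step 3 takes the square root of -4, which is negative. In the real number system, the square root of a negative number is undefined. The equation x^2 + 4 = 0 has no real solutions. Square roots of negative numbers only exist in the complex numbers.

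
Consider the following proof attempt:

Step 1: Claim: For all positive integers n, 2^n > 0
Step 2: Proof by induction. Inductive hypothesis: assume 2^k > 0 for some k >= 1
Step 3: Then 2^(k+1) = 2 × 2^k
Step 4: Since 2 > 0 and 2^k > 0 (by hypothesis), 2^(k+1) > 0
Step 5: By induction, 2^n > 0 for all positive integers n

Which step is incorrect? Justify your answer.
Step 5: By induction, 2^n > 0 for all positive integers n

Step 5 concludes the proof by induction, but no base case was ever established. A valid induction proof requires: (1) a base case proving 2^1 > 0, and (2) an inductive step showing IF 2^k > 0 THEN 2^(k+1) > 0. Steps 2-4 correctly establish the inductive step, but without the base case the conclusion in step 5 does not follow.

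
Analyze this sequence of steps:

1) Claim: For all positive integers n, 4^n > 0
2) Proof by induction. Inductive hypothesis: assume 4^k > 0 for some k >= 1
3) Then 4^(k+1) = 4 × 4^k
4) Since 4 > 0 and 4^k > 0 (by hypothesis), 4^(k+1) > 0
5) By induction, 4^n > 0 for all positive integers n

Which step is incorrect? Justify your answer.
Step 5: By induction, 4^n > 0 for all positive integers n

Step 5 concludes the proof by induction, but no base case was ever established. A valid induction proof requires: (1) a base case proving 4^1 > 0, and (2) an inductive step showing IF 4^k > 0 THEN 4^(k+1) > 0. Steps 2-4 correctly establish the inductive step, but without the base case the conclusion in step 5 does not follow.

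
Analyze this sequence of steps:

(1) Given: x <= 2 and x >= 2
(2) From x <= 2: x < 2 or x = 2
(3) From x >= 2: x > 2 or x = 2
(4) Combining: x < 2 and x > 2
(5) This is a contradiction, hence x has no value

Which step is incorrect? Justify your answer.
Step 4: Combining: x < 2 and x > 2

Step 4 incorrectly combines the conditions. From x <= 2 and x >= 2, the intersection is x = 2. The error treats the 'or' cases as 'and' requirements. The correct conclusion is that x = 2 is the unique solution, not that no solution exists.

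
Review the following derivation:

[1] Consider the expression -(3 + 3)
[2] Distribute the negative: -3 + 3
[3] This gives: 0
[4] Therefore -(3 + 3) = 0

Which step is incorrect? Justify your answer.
Step 2: Distribute the negative: -3 + 3

Step 2 incorrectly distributes the negative sign. The correct distribution is -(3 + 3) = -3 - 3 = -6. The negative must be applied to both terms, not just the first. The error treats -(3 + 3) as -3 + 3, which equals 0 instead of -6.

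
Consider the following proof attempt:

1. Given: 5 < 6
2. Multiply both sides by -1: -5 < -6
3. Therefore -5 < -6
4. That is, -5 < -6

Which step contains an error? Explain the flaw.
Step 2: Multiply both sides by -1: -5 < -6

Step 2 multiplies both sides by -1 but fails to reverse the inequality sign. When multiplying (or dividing) an inequality by a negative number, the direction must be reversed. Since 5 < 6, we should get -5 > -6, i.e., -5 > -6.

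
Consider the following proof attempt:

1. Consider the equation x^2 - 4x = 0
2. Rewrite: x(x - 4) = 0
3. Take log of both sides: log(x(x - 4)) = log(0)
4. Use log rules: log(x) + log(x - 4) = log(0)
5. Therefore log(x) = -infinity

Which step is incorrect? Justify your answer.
Step 3: Take log of both sides: log(x(x - 4)) = log(0)

Step 3 takes the logarithm of both sides, resulting in log(0) on the right side. The logarithm is only defined for positive numbers; log(0) is undefined (approaches negative infinity). This operation is invalid.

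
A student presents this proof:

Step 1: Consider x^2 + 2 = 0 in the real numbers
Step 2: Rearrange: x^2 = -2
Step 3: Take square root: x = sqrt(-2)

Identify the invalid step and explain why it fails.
Step 3: Take square root: x = sqrt(-2)

Step 3 takes the square root of -2, which is negative. In the real number system, the square root of a negative number is undefined. The equation x^2 + 2 = 0 has no real solutions. Square roots of negative numbers only exist in the complex numbers.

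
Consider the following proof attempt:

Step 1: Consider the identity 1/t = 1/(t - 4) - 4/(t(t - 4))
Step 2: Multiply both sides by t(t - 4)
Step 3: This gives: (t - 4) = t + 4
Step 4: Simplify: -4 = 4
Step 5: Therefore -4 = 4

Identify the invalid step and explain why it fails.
Step 3: This gives: (t - 4) = t + 4

Step 3 makes a sign error when clearing denominators. Multiplying -4/(t(t - 4)) by t(t - 4) gives -4, not +4. The correct result is (t - 4) = t - 4, which is trivially true, not (t - 4) = t + 4. (Step 1 is a valid identity: 1/(t - 4) - 4/(t(t - 4)) = (t - 4)/(t(t - 4)) = 1/t.)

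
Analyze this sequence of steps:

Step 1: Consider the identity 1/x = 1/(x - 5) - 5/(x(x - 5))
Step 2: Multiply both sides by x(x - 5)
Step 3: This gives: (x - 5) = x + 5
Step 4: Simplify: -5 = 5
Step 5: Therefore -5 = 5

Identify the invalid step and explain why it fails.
Step 3: This gives: (x - 5) = x + 5

Step 3 makes a sign error when clearing denominators. Multiplying -5/(x(x - 5)) by x(x - 5) gives -5, not +5. The correct result is (x - 5) = x - 5, which is trivially true, not (x - 5) = x + 5. (Step 1 is a valid identity: 1/(x - 5) - 5/(x(x - 5)) = (x - 5)/(x(x - 5)) = 1/x.)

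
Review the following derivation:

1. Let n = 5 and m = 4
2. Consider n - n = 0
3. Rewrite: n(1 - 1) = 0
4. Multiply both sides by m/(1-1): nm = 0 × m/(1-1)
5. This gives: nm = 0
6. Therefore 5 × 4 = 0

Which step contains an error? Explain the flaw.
Step 4: Multiply both sides by m/(1-1): nm = 0 × m/(1-1)

Step 4 multiplies both sides by m/(1-1). However, 1-1 = 0, so this is multiplication by m/0, which is undefined. We cannot multiply by an undefined expression.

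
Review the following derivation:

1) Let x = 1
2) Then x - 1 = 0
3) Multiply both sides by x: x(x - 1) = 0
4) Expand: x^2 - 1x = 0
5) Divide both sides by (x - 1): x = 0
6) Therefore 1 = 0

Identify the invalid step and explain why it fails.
Step 5: Divide both sides by (x - 1): x = 0

Step 5 divides both sides by (x - 1). However, since x = 1, we have (x - 1) = 0. Division by zero is undefined, making this step invalid.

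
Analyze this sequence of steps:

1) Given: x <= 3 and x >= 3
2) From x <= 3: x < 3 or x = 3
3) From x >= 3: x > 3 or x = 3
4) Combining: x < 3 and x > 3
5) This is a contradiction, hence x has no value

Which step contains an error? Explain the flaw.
Step 4: Combining: x < 3 and x > 3

Step 4 incorrectly combines the conditions. From x <= 3 and x >= 3, the intersection is x = 3. The error treats the 'or' cases as 'and' requirements. The correct conclusion is that x = 3 is the unique solution, not that no solution exists.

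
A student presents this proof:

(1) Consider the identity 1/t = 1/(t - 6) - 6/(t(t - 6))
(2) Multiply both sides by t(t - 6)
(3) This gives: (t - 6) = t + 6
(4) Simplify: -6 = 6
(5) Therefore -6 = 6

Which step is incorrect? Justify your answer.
Step 3: This gives: (t - 6) = t + 6

Step 3 makes a sign error when clearing denominators. Multiplying -6/(t(t - 6)) by t(t - 6) gives -6, not +6. The correct result is (t - 6) = t - 6, which is trivially true, not (t - 6) = t + 6. (Step 1 is a valid identity: 1/(t - 6) - 6/(t(t - 6)) = (t - 6)/(t(t - 6)) = 1/t.)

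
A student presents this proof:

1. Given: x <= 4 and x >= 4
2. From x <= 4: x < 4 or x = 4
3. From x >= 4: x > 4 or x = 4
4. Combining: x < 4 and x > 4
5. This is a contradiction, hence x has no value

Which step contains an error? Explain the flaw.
Step 4: Combining: x < 4 and x > 4

Step 4 incorrectly combines the conditions. From x <= 4 and x >= 4, the intersection is x = 4. The error treats the 'or' cases as 'and' requirements. The correct conclusion is that x = 4 is the unique solution, not that no solution exists.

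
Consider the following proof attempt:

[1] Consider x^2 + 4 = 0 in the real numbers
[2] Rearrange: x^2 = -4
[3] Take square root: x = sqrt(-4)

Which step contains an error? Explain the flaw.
Step 3: Take square root: x = sqrt(-4)

Step 3 takes the square root of -4, which is negative. In the real number system, the square root of a negative number is undefined. The equation x^2 + 4 = 0 has no real solutions. Square roots of negative numbers only exist in the complex numbers.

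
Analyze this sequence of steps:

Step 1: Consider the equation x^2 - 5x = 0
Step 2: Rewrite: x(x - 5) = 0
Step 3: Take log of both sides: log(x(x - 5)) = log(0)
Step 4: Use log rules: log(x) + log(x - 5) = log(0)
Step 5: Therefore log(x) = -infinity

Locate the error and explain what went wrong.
Step 3: Take log of both sides: log(x(x - 5)) = log(0)

Step 3 takes the logarithm of both sides, resulting in log(0) on the right side. The logarithm is only defined for positive numbers; log(0) is undefined (approaches negative infinity). This operation is invalid.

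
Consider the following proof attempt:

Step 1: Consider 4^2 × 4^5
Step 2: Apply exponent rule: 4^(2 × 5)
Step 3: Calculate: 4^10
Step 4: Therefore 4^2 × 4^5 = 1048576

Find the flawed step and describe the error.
Step 2: Apply exponent rule: 4^(2 × 5)

Step 2 incorrectly states that a^b × a^c = a^(b×c). The correct rule is a^b × a^c = a^(b+c). The actual value is 4^2 × 4^5 = 4^7 = 16384, not 4^10 = 1048576.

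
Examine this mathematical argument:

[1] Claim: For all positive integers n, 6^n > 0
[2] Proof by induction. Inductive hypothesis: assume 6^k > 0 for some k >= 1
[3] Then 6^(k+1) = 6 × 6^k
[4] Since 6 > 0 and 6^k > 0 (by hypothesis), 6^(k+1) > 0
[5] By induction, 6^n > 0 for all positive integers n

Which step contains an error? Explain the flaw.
Step 5: By induction, 6^n > 0 for all positive integers n

Step 5 concludes the proof by induction, but no base case was ever established. A valid induction proof requires: (1) a base case proving 6^1 > 0, and (2) an inductive step showing IF 6^k > 0 THEN 6^(k+1) > 0. Steps 2-4 correctly establish the inductive step, but without the base case the conclusion in step 5 does not follow.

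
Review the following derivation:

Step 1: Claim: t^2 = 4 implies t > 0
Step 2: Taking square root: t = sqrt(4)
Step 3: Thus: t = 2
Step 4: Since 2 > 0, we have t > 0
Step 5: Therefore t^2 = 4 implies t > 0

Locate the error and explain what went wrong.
Step 2: Taking square root: t = sqrt(4)

Step 2 takes the square root and assumes the positive root only. The equation t^2 = 4 actually has two solutions: t = 2 and t = -2. The proof silently assumes t > 0 without justification, then uses this assumption to conclude t > 0, which is circular. The counterexample t = -2 shows the claim is false.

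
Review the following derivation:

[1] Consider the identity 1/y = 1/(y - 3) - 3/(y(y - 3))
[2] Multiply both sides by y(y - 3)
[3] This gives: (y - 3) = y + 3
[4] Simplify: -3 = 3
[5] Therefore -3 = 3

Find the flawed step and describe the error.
Step 3: This gives: (y - 3) = y + 3

Step 3 makes a sign error when clearing denominators. Multiplying -3/(y(y - 3)) by y(y - 3) gives -3, not +3. The correct result is (y - 3) = y - 3, which is trivially true, not (y - 3) = y + 3. (Step 1 is a valid identity: 1/(y - 3) - 3/(y(y - 3)) = (y - 3)/(y(y - 3)) = 1/y.)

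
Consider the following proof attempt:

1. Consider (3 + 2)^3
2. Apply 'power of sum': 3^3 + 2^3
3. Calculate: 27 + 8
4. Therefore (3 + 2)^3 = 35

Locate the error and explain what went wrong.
Step 2: Apply 'power of sum': 3^3 + 2^3

Step 2 incorrectly applies a non-existent rule '(a+b)^n = a^n + b^n'. This is false in general. The correct expansion uses the binomial theorem. The actual value is (3 + 2)^3 = 5^3 = 125, not 35.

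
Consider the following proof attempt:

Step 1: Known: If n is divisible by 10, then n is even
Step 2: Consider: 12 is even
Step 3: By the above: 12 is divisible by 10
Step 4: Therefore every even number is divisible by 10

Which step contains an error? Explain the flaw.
Step 3: By the above: 12 is divisible by 10

Step 3 commits the fallacy of affirming the consequent. The known fact 'divisible by 10 → even' does NOT imply 'even → divisible by 10'. That would be the converse, which is false. For example, 12 is even but 12 ÷ 10 = 1.20, which is not an integer.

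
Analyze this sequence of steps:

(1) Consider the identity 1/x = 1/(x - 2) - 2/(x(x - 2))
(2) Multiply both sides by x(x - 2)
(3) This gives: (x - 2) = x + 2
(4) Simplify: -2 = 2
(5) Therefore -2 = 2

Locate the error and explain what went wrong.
Step 3: This gives: (x - 2) = x + 2

Step 3 makes a sign error when clearing denominators. Multiplying -2/(x(x - 2)) by x(x - 2) gives -2, not +2. The correct result is (x - 2) = x - 2, which is trivially true, not (x - 2) = x + 2. (Step 1 is a valid identity: 1/(x - 2) - 2/(x(x - 2)) = (x - 2)/(x(x - 2)) = 1/x.)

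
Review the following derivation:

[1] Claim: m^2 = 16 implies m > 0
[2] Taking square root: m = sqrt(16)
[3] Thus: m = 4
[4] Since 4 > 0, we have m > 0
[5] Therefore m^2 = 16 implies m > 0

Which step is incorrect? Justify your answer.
Step 2: Taking square root: m = sqrt(16)

Step 2 takes the square root and assumes the positive root only. The equation m^2 = 16 actually has two solutions: m = 4 and m = -4. The proof silently assumes m > 0 without justification, then uses this assumption to conclude m > 0, which is circular. The counterexample m = -4 shows the claim is false.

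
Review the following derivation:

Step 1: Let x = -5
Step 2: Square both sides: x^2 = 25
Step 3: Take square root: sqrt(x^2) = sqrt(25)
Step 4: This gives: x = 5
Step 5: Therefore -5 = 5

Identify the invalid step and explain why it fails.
Step 4: This gives: x = 5

Step 4 incorrectly states that sqrt(x^2) = x. The correct identity is sqrt(x^2) = |x|. Since x = -5 < 0, we have sqrt(x^2) = |-5| = 5, not x = -5.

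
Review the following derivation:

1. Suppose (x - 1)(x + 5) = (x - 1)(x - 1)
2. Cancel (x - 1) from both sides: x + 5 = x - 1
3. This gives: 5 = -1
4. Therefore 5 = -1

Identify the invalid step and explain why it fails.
Step 2: Cancel (x - 1) from both sides: x + 5 = x - 1

Step 2 cancels (x - 1) from both sides. This is only valid if (x - 1) ≠ 0, i.e., x ≠ 1. When x = 1, both sides equal zero regardless of the other factors. The correct approach requires considering x = 1 as a separate case.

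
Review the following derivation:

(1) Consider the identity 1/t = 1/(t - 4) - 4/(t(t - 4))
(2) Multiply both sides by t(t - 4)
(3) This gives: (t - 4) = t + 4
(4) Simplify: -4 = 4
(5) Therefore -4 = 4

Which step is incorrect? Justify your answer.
Step 3: This gives: (t - 4) = t + 4

Step 3 makes a sign error when clearing denominators. Multiplying -4/(t(t - 4)) by t(t - 4) gives -4, not +4. The correct result is (t - 4) = t - 4, which is trivially true, not (t - 4) = t + 4. (Step 1 is a valid identity: 1/(t - 4) - 4/(t(t - 4)) = (t - 4)/(t(t - 4)) = 1/t.)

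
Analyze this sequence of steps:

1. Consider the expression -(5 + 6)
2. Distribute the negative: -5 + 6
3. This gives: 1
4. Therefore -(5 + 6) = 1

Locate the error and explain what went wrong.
Step 2: Distribute the negative: -5 + 6

Step 2 incorrectly distributes the negative sign. The correct distribution is -(5 + 6) = -5 - 6 = -11. The negative must be applied to both terms, not just the first. The error treats -(5 + 6) as -5 + 6, which equals 1 instead of -11.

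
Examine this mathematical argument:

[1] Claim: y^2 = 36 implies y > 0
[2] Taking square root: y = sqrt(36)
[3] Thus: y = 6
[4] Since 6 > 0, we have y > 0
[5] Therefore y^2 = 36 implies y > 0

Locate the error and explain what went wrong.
Step 2: Taking square root: y = sqrt(36)

Step 2 takes the square root and assumes the positive root only. The equation y^2 = 36 actually has two solutions: y = 6 and y = -6. The proof silently assumes y > 0 without justification, then uses this assumption to conclude y > 0, which is circular. The counterexample y = -6 shows the claim is false.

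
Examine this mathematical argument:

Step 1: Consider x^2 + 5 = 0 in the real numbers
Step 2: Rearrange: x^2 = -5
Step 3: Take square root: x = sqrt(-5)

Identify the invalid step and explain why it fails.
Step 3: Take square root: x = sqrt(-5)

Step 3 takes the square root of -5, which is negative. In the real number system, the square root of a negative number is undefined. The equation x^2 + 5 = 0 has no real solutions. Square roots of negative numbers only exist in the complex numbers.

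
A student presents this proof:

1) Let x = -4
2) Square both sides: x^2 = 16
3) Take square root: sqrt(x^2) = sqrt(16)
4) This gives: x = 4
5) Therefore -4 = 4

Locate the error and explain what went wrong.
Step 4: This gives: x = 4

Step 4 incorrectly states that sqrt(x^2) = x. The correct identity is sqrt(x^2) = |x|. Since x = -4 < 0, we have sqrt(x^2) = |-4| = 4, not x = -4.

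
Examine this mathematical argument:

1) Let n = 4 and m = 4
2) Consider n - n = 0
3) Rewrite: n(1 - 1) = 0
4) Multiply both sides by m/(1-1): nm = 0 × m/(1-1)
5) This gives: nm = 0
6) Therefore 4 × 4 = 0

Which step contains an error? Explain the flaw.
Step 4: Multiply both sides by m/(1-1): nm = 0 × m/(1-1)

Step 4 multiplies both sides by m/(1-1). However, 1-1 = 0, so this is multiplication by m/0, which is undefined. We cannot multiply by an undefined expression.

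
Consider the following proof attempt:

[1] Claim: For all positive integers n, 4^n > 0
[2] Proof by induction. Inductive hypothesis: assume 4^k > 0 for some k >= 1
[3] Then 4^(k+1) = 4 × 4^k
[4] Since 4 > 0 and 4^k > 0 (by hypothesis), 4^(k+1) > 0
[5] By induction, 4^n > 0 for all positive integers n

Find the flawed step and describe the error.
Step 5: By induction, 4^n > 0 for all positive integers n

Step 5 concludes the proof by induction, but no base case was ever established. A valid induction proof requires: (1) a base case proving 4^1 > 0, and (2) an inductive step showing IF 4^k > 0 THEN 4^(k+1) > 0. Steps 2-4 correctly establish the inductive step, but without the base case the conclusion in step 5 does not follow.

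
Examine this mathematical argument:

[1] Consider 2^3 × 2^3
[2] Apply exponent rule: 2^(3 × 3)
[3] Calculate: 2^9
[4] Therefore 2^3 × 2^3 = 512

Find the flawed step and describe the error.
Step 2: Apply exponent rule: 2^(3 × 3)

Step 2 incorrectly states that a^b × a^c = a^(b×c). The correct rule is a^b × a^c = a^(b+c). The actual value is 2^3 × 2^3 = 2^6 = 64, not 2^9 = 512.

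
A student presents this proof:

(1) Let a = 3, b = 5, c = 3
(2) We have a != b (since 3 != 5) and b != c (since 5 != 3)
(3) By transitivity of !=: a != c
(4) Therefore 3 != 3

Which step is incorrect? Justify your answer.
Step 3: By transitivity of !=: a != c

Step 3 incorrectly applies transitivity to the '!=' relation. Transitivity states: if a R b and b R c, then a R c. However, '!=' is not transitive. Counterexample: 3 != 5 and 5 != 3, but 3 = 3 (both equal 3). Transitivity holds for relations like <, <=, =, but not for !=.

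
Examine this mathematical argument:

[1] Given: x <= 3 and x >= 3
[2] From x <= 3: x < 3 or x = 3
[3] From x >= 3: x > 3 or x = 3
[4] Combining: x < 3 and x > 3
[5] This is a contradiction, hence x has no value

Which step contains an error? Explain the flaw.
Step 4: Combining: x < 3 and x > 3

Step 4 incorrectly combines the conditions. From x <= 3 and x >= 3, the intersection is x = 3. The error treats the 'or' cases as 'and' requirements. The correct conclusion is that x = 3 is the unique solution, not that no solution exists.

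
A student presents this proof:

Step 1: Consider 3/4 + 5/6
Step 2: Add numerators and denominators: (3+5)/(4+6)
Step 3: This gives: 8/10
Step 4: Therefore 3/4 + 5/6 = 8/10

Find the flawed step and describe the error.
Step 2: Add numerators and denominators: (3+5)/(4+6)

Step 2 incorrectly adds fractions by separately adding numerators and denominators. This is wrong. The correct method requires a common denominator: 3/4 + 5/6 = (3×6 + 5×4)/(4×6) = 38/24 = 19/12. The method used gives 8/10, which is different.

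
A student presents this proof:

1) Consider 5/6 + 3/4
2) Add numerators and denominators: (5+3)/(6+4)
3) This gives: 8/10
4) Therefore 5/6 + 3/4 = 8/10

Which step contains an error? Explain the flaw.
Step 2: Add numerators and denominators: (5+3)/(6+4)

Step 2 incorrectly adds fractions by separately adding numerators and denominators. This is wrong. The correct method requires a common denominator: 5/6 + 3/4 = (5×4 + 3×6)/(6×4) = 38/24 = 19/12. The method used gives 8/10, which is different.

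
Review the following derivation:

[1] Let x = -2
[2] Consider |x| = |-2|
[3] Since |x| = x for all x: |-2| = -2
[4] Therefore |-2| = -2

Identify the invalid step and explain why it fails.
Step 3: Since |x| = x for all x: |-2| = -2

Step 3 incorrectly states that |x| = x for all x. The correct definition is |x| = x when x >= 0, and |x| = -x when x < 0. Since -2 < 0, we have |-2| = -(-2) = 2, not -2.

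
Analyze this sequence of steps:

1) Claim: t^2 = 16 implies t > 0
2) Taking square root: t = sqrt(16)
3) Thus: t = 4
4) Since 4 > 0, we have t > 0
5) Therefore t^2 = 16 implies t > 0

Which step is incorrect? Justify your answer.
Step 2: Taking square root: t = sqrt(16)

Step 2 takes the square root and assumes the positive root only. The equation t^2 = 16 actually has two solutions: t = 4 and t = -4. The proof silently assumes t > 0 without justification, then uses this assumption to conclude t > 0, which is circular. The counterexample t = -4 shows the claim is false.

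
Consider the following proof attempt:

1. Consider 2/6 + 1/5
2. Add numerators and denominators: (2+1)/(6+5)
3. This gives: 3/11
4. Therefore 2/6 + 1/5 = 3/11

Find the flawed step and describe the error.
Step 2: Add numerators and denominators: (2+1)/(6+5)

Step 2 incorrectly adds fractions by separately adding numerators and denominators. This is wrong. The correct method requires a common denominator: 2/6 + 1/5 = (2×5 + 1×6)/(6×5) = 16/30 = 8/15. The method used gives 3/11, which is different.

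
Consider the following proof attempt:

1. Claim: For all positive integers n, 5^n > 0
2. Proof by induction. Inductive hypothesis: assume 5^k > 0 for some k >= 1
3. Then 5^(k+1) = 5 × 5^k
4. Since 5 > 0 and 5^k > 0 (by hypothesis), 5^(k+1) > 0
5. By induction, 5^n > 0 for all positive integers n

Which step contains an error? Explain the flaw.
Step 5: By induction, 5^n > 0 for all positive integers n

Step 5 concludes the proof by induction, but no base case was ever established. A valid induction proof requires: (1) a base case proving 5^1 > 0, and (2) an inductive step showing IF 5^k > 0 THEN 5^(k+1) > 0. Steps 2-4 correctly establish the inductive step, but without the base case the conclusion in step 5 does not follow.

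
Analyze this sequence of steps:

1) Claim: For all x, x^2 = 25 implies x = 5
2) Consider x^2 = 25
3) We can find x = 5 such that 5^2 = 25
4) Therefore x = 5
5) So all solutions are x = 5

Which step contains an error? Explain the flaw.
Step 4: Therefore x = 5

Step 4 incorrectly concludes that x = 5 is the only solution. The proof shows that x = 5 is A solution (existence), but does not show it is the ONLY solution (uniqueness). In fact, x = -5 is also a solution since (-5)^2 = 25. Finding one solution doesn't prove there are no others.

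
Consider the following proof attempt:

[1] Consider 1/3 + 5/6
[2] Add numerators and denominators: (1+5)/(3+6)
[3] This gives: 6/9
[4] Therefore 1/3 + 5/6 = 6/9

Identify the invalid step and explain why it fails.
Step 2: Add numerators and denominators: (1+5)/(3+6)

Step 2 incorrectly adds fractions by separately adding numerators and denominators. This is wrong. The correct method requires a common denominator: 1/3 + 5/6 = (1×6 + 5×3)/(3×6) = 21/18 = 7/6. The method used gives 6/9, which is different.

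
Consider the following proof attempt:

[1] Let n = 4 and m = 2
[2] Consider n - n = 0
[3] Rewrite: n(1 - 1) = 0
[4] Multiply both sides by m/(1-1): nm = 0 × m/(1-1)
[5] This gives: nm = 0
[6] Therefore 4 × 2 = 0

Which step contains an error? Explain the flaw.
Step 4: Multiply both sides by m/(1-1): nm = 0 × m/(1-1)

Step 4 multiplies both sides by m/(1-1). However, 1-1 = 0, so this is multiplication by m/0, which is undefined. We cannot multiply by an undefined expression.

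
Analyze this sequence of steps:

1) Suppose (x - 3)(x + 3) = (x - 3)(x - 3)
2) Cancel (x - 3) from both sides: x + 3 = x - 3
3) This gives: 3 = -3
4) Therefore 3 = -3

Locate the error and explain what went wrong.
Step 2: Cancel (x - 3) from both sides: x + 3 = x - 3

Step 2 cancels (x - 3) from both sides. This is only valid if (x - 3) ≠ 0, i.e., x ≠ 3. When x = 3, both sides equal zero regardless of the other factors. The correct approach requires considering x = 3 as a separate case.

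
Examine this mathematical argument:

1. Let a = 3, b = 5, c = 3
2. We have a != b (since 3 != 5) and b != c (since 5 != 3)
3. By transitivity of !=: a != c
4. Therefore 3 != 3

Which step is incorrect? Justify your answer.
Step 3: By transitivity of !=: a != c

Step 3 incorrectly applies transitivity to the '!=' relation. Transitivity states: if a R b and b R c, then a R c. However, '!=' is not transitive. Counterexample: 3 != 5 and 5 != 3, but 3 = 3 (both equal 3). Transitivity holds for relations like <, <=, =, but not for !=.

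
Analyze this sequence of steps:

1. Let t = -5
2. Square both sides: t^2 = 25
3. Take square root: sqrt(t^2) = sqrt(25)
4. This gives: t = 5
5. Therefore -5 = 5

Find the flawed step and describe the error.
Step 4: This gives: t = 5

Step 4 incorrectly states that sqrt(t^2) = t. The correct identity is sqrt(t^2) = |t|. Since t = -5 < 0, we have sqrt(t^2) = |-5| = 5, not t = -5.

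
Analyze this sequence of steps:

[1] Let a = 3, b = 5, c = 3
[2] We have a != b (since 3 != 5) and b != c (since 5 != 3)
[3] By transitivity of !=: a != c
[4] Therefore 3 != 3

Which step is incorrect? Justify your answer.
Step 3: By transitivity of !=: a != c

Step 3 incorrectly applies transitivity to the '!=' relation. Transitivity states: if a R b and b R c, then a R c. However, '!=' is not transitive. Counterexample: 3 != 5 and 5 != 3, but 3 = 3 (both equal 3). Transitivity holds for relations like <, <=, =, but not for !=.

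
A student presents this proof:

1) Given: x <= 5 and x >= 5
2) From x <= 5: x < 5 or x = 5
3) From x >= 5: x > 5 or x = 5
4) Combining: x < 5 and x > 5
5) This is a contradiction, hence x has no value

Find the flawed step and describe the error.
Step 4: Combining: x < 5 and x > 5

Step 4 incorrectly combines the conditions. From x <= 5 and x >= 5, the intersection is x = 5. The error treats the 'or' cases as 'and' requirements. The correct conclusion is that x = 5 is the unique solution, not that no solution exists.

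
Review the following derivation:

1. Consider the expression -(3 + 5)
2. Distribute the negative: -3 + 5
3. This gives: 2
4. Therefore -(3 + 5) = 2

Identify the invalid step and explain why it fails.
Step 2: Distribute the negative: -3 + 5

Step 2 incorrectly distributes the negative sign. The correct distribution is -(3 + 5) = -3 - 5 = -8. The negative must be applied to both terms, not just the first. The error treats -(3 + 5) as -3 + 5, which equals 2 instead of -8.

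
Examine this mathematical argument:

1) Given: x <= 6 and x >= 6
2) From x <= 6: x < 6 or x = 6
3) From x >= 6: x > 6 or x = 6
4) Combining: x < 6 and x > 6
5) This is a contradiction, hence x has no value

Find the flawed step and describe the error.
Step 4: Combining: x < 6 and x > 6

Step 4 incorrectly combines the conditions. From x <= 6 and x >= 6, the intersection is x = 6. The error treats the 'or' cases as 'and' requirements. The correct conclusion is that x = 6 is the unique solution, not that no solution exists.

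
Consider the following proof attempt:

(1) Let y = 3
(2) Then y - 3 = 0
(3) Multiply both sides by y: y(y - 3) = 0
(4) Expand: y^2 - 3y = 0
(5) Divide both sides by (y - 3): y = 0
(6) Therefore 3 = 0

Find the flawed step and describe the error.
Step 5: Divide both sides by (y - 3): y = 0

Step 5 divides both sides by (y - 3). However, since y = 3, we have (y - 3) = 0. Division by zero is undefined, making this step invalid.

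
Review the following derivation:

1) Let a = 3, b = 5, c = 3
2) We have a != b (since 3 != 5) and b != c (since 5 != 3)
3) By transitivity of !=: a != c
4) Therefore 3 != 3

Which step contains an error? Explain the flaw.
Step 3: By transitivity of !=: a != c

Step 3 incorrectly applies transitivity to the '!=' relation. Transitivity states: if a R b and b R c, then a R c. However, '!=' is not transitive. Counterexample: 3 != 5 and 5 != 3, but 3 = 3 (both equal 3). Transitivity holds for relations like <, <=, =, but not for !=.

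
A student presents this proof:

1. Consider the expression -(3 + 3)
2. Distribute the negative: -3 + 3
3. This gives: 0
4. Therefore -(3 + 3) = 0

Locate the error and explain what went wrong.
Step 2: Distribute the negative: -3 + 3

Step 2 incorrectly distributes the negative sign. The correct distribution is -(3 + 3) = -3 - 3 = -6. The negative must be applied to both terms, not just the first. The error treats -(3 + 3) as -3 + 3, which equals 0 instead of -6.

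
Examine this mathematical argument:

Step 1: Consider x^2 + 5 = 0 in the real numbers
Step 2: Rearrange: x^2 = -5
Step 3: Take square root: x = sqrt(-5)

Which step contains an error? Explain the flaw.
Step 3: Take square root: x = sqrt(-5)

Step 3 takes the square root of -5, which is negative. In the real number system, the square root of a negative number is undefined. The equation x^2 + 5 = 0 has no real solutions. Square roots of negative numbers only exist in the complex numbers.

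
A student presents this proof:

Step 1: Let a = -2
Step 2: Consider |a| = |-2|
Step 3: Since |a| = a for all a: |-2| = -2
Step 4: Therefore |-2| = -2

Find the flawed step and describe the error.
Step 3: Since |a| = a for all a: |-2| = -2

Step 3 incorrectly states that |a| = a for all a. The correct definition is |a| = a when a >= 0, and |a| = -a when a < 0. Since -2 < 0, we have |-2| = -(-2) = 2, not -2.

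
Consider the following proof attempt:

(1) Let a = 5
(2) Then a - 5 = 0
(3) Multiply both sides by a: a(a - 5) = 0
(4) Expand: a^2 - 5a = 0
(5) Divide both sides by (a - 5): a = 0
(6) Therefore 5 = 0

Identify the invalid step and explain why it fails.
Step 5: Divide both sides by (a - 5): a = 0

Step 5 divides both sides by (a - 5). However, since a = 5, we have (a - 5) = 0. Division by zero is undefined, making this step invalid.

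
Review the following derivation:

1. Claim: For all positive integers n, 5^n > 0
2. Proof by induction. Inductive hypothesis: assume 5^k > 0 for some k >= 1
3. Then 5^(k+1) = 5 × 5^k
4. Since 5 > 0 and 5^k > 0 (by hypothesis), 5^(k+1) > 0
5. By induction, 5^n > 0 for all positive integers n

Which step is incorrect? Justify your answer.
Step 5: By induction, 5^n > 0 for all positive integers n

Step 5 concludes the proof by induction, but no base case was ever established. A valid induction proof requires: (1) a base case proving 5^1 > 0, and (2) an inductive step showing IF 5^k > 0 THEN 5^(k+1) > 0. Steps 2-4 correctly establish the inductive step, but without the base case the conclusion in step 5 does not follow.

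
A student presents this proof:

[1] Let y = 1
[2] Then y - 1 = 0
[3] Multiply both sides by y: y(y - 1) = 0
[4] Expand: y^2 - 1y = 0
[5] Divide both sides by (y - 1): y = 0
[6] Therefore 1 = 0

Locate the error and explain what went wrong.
Step 5: Divide both sides by (y - 1): y = 0

Step 5 divides both sides by (y - 1). However, since y = 1, we have (y - 1) = 0. Division by zero is undefined, making this step invalid.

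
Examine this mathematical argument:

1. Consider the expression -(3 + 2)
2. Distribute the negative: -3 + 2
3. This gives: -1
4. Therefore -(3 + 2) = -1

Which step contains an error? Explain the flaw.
Step 2: Distribute the negative: -3 + 2

Step 2 incorrectly distributes the negative sign. The correct distribution is -(3 + 2) = -3 - 2 = -5. The negative must be applied to both terms, not just the first. The error treats -(3 + 2) as -3 + 2, which equals -1 instead of -5.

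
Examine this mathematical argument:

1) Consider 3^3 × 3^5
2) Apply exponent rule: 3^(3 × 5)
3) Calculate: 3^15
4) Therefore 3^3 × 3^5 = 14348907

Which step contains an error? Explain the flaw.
Step 2: Apply exponent rule: 3^(3 × 5)

Step 2 incorrectly states that a^b × a^c = a^(b×c). The correct rule is a^b × a^c = a^(b+c). The actual value is 3^3 × 3^5 = 3^8 = 6561, not 3^15 = 14348907.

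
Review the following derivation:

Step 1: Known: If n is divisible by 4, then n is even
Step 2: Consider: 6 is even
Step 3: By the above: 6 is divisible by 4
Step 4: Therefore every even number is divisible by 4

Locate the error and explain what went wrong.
Step 3: By the above: 6 is divisible by 4

Step 3 commits the fallacy of affirming the consequent. The known fact 'divisible by 4 → even' does NOT imply 'even → divisible by 4'. That would be the converse, which is false. For example, 6 is even but 6 ÷ 4 = 1.50, which is not an integer.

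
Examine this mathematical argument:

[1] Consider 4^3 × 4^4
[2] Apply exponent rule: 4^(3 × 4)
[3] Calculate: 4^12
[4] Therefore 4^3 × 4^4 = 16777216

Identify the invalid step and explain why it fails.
Step 2: Apply exponent rule: 4^(3 × 4)

Step 2 incorrectly states that a^b × a^c = a^(b×c). The correct rule is a^b × a^c = a^(b+c). The actual value is 4^3 × 4^4 = 4^7 = 16384, not 4^12 = 16777216.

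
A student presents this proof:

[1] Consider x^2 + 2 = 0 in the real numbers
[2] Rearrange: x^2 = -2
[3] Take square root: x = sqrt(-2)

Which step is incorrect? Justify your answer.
Step 3: Take square root: x = sqrt(-2)

Step 3 takes the square root of -2, which is negative. In the real number system, the square root of a negative number is undefined. The equation x^2 + 2 = 0 has no real solutions. Square roots of negative numbers only exist in the complex numbers.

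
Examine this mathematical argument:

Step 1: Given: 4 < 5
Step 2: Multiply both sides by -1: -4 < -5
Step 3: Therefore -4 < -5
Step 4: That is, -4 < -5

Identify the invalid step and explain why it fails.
Step 2: Multiply both sides by -1: -4 < -5

Step 2 multiplies both sides by -1 but fails to reverse the inequality sign. When multiplying (or dividing) an inequality by a negative number, the direction must be reversed. Since 4 < 5, we should get -4 > -5, i.e., -4 > -5.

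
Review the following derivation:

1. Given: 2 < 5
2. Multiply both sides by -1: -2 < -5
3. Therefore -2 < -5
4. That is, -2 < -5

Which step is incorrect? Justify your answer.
Step 2: Multiply both sides by -1: -2 < -5

Step 2 multiplies both sides by -1 but fails to reverse the inequality sign. When multiplying (or dividing) an inequality by a negative number, the direction must be reversed. Since 2 < 5, we should get -2 > -5, i.e., -2 > -5.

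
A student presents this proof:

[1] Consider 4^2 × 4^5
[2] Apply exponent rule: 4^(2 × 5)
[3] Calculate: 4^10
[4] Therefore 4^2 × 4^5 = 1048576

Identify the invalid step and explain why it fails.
Step 2: Apply exponent rule: 4^(2 × 5)

Step 2 incorrectly states that a^b × a^c = a^(b×c). The correct rule is a^b × a^c = a^(b+c). The actual value is 4^2 × 4^5 = 4^7 = 16384, not 4^10 = 1048576.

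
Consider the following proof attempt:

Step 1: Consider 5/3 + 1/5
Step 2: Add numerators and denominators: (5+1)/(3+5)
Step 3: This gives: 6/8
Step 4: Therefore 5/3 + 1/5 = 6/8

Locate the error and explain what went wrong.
Step 2: Add numerators and denominators: (5+1)/(3+5)

Step 2 incorrectly adds fractions by separately adding numerators and denominators. This is wrong. The correct method requires a common denominator: 5/3 + 1/5 = (5×5 + 1×3)/(3×5) = 28/15 = 28/15. The method used gives 6/8, which is different.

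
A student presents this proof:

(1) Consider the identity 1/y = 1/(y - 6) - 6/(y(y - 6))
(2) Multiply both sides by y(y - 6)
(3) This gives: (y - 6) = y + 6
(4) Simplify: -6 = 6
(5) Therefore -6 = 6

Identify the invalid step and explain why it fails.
Step 3: This gives: (y - 6) = y + 6

Step 3 makes a sign error when clearing denominators. Multiplying -6/(y(y - 6)) by y(y - 6) gives -6, not +6. The correct result is (y - 6) = y - 6, which is trivially true, not (y - 6) = y + 6. (Step 1 is a valid identity: 1/(y - 6) - 6/(y(y - 6)) = (y - 6)/(y(y - 6)) = 1/y.)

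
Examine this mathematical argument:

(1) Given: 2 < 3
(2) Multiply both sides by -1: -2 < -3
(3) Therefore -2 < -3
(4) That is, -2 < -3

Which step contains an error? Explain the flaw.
Step 2: Multiply both sides by -1: -2 < -3

Step 2 multiplies both sides by -1 but fails to reverse the inequality sign. When multiplying (or dividing) an inequality by a negative number, the direction must be reversed. Since 2 < 3, we should get -2 > -3, i.e., -2 > -3.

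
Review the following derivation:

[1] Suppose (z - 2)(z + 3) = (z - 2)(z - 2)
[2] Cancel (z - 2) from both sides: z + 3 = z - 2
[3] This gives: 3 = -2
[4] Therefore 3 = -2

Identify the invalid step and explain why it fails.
Step 2: Cancel (z - 2) from both sides: z + 3 = z - 2

Step 2 cancels (z - 2) from both sides. This is only valid if (z - 2) ≠ 0, i.e., z ≠ 2. When z = 2, both sides equal zero regardless of the other factors. The correct approach requires considering z = 2 as a separate case.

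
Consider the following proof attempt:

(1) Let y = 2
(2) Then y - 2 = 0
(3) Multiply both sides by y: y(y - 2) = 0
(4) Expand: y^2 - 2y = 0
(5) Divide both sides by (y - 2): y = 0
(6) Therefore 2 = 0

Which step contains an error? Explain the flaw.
Step 5: Divide both sides by (y - 2): y = 0

Step 5 divides both sides by (y - 2). However, since y = 2, we have (y - 2) = 0. Division by zero is undefined, making this step invalid.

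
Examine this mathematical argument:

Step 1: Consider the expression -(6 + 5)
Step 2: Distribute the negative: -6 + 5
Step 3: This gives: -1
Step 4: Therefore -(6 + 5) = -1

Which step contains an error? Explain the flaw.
Step 2: Distribute the negative: -6 + 5

Step 2 incorrectly distributes the negative sign. The correct distribution is -(6 + 5) = -6 - 5 = -11. The negative must be applied to both terms, not just the first. The error treats -(6 + 5) as -6 + 5, which equals -1 instead of -11.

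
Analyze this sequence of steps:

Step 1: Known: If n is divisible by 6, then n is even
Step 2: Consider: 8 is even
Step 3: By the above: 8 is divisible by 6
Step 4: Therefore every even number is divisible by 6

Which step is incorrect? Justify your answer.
Step 3: By the above: 8 is divisible by 6

Step 3 commits the fallacy of affirming the consequent. The known fact 'divisible by 6 → even' does NOT imply 'even → divisible by 6'. That would be the converse, which is false. For example, 8 is even but 8 ÷ 6 = 1.33, which is not an integer.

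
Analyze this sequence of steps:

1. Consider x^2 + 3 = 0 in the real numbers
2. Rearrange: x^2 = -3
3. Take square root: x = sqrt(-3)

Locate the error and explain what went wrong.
Step 3: Take square root: x = sqrt(-3)

Step 3 takes the square root of -3, which is negative. In the real number system, the square root of a negative number is undefined. The equation x^2 + 3 = 0 has no real solutions. Square roots of negative numbers only exist in the complex numbers.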